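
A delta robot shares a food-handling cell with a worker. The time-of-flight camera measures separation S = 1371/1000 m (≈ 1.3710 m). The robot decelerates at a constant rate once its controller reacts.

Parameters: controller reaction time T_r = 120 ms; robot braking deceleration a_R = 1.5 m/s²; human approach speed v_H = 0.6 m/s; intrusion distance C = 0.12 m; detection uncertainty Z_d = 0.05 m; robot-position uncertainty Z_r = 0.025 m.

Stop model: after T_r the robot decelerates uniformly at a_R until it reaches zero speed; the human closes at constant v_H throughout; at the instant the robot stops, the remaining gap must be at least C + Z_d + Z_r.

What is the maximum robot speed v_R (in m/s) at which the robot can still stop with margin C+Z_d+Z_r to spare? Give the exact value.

v_R_max = 6/5 m/s = 1.2000 m/s

at the boundary: (1/3)·v² + (13/25)·v + (-138/125) = 0
  disc = (13/25)² − 4·(1/3)·(-138/125) = 1089/625 ; √disc = 33/25
  v_R = (−(13/25) + 33/25) / (2·(1/3)) = 6/5 m/s
check:
stop time T_s = (6/5)/(3/2) = 0.8000 s
robot covers v_R·T_r = 1.2000·0.1200 = 0.1440 m before braking
robot covers 1.2000·0.8000 − ½·1.5000·0.8000² = 0.4800 m while stopping
human over T_r+T_s: 0.6000·(0.1200+0.8000) = 0.5520 m
C+Z_d+Z_r = 0.1200+0.0500+0.0250 = 0.1950 m
sum ≈ 0.1440+0.4800+0.5520+0.1950 ≈ 1.3710 m = S ✓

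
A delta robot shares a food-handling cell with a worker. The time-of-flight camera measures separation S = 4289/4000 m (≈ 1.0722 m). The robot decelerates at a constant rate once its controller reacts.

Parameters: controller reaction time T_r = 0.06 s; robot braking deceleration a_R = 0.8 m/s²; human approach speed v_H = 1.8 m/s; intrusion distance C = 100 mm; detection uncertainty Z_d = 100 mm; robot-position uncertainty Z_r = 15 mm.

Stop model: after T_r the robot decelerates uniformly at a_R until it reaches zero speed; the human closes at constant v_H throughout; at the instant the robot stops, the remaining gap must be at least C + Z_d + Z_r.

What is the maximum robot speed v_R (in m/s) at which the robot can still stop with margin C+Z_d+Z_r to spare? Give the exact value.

collect terms ⇒ (5/8)·v_R² + (231/100)·v_R + (-2997/4000) = 0
  disc = (231/100)² − 4·(5/8)·(-2997/4000) = 288369/40000 ; √disc = 537/200
  v_R = (−(231/100) + 537/200) / (2·(5/8)) = 3/10 m/s
check:
braking lasts T_s = (3/10)/(4/5) = 0.3750 s
robot covers v_R·T_r = 0.3000·0.0600 = 0.0180 m before braking
robot covers 0.3000·0.3750 − ½·0.8000·0.3750² = 0.0563 m while stopping
human over T_r+T_s: 1.8000·(0.0600+0.3750) = 0.7830 m
margins: 0.1000+0.1000+0.0150 = 0.2150 m
sum ≈ 0.0180+0.0563+0.7830+0.2150 ≈ 1.0722 m = S ✓

v_R_max = 3/10 m/s = 0.3000 m/s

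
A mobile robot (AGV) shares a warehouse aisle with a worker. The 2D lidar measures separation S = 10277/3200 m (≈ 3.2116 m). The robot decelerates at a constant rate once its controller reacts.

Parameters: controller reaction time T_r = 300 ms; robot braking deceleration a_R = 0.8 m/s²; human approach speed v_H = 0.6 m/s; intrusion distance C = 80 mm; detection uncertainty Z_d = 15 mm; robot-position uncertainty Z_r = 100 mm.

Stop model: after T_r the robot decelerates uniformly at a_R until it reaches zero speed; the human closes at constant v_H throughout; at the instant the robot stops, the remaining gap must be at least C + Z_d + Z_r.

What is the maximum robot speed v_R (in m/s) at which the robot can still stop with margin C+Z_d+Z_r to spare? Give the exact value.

quadratic (5/8)·v² + (21/20)·v + (-9077/3200) = 0
  disc = (21/20)² − 4·(5/8)·(-9077/3200) = 52441/6400 ; √disc = 229/80
  v_R = (−(21/20) + 229/80) / (2·(5/8)) = 29/20 m/s
check:
T_s = v_R/a_R = (29/20)/(4/5) = 1.8125 s
reaction-phase robot travel = 1.4500·0.3000 = 0.4350 m
robot under decel: 1.4500²/(2·0.8000) = 1.3141 m
person approaches 0.6000·(0.3000+1.8125) = 1.2675 m
C+Z_d+Z_r = 0.0800+0.0150+0.1000 = 0.1950 m
sum ≈ 0.4350+1.3141+1.2675+0.1950 ≈ 3.2116 m = S ✓

v_R_max = 29/20 m/s = 1.4500 m/s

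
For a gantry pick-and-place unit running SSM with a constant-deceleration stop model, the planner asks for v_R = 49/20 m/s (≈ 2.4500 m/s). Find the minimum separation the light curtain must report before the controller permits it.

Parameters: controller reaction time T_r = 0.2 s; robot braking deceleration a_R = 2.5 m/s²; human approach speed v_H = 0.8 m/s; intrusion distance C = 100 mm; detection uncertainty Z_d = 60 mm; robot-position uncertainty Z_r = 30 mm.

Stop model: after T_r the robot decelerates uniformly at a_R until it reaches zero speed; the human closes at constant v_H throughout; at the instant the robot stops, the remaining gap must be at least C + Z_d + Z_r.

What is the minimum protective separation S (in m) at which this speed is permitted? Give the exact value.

S_min = 5649/2000 m = 2.8245 m

T_s = v_R/a_R = (49/20)/(5/2) = 0.9800 s
robot covers v_R·T_r = 2.4500·0.2000 = 0.4900 m before braking
robot under decel: 2.4500²/(2·2.5000) = 1.2005 m
person approaches 0.8000·(0.2000+0.9800) = 0.9440 m
C+Z_d+Z_r = 0.1000+0.0600+0.0300 = 0.1900 m
S_min ≈ 0.4900+1.2005+0.9440+0.1900  ⇒  S_min = 5649/2000 m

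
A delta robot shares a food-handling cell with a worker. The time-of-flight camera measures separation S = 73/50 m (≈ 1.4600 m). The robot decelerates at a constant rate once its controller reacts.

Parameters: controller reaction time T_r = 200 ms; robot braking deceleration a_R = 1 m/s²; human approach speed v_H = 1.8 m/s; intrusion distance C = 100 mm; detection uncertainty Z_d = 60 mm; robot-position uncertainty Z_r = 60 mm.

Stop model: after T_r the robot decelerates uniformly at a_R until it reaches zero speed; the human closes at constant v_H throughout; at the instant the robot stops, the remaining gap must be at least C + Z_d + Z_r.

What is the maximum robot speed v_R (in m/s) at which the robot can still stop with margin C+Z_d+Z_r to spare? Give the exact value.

quadratic (1/2)·v² + (2)·v + (-22/25) = 0
  disc = (2)² − 4·(1/2)·(-22/25) = 144/25 ; √disc = 12/5
  v_R = (−(2) + 12/5) / (2·(1/2)) = 2/5 m/s
check:
stop time T_s = (2/5)/1 = 0.4000 s
reaction-phase robot travel = 0.4000·0.2000 = 0.0800 m
robot under decel: 0.4000²/(2·1.0000) = 0.0800 m
person approaches 1.8000·(0.2000+0.4000) = 1.0800 m
residual clearance needed = 0.1000+0.0600+0.0600 = 0.2200 m
sum ≈ 0.0800+0.0800+1.0800+0.2200 ≈ 1.4600 m = S ✓

v_R_max = 2/5 m/s = 0.4000 m/s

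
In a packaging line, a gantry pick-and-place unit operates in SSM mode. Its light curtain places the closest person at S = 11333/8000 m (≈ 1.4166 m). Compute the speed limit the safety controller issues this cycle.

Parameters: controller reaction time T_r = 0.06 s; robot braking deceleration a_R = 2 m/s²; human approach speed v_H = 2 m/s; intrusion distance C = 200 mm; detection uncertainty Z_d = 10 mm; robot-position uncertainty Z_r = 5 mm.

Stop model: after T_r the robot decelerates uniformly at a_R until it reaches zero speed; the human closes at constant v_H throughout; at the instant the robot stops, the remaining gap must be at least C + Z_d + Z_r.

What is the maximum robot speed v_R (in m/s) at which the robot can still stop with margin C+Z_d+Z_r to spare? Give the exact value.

v_R_max = 17/20 m/s = 0.8500 m/s

collect terms ⇒ (1/4)·v_R² + (53/50)·v_R + (-8653/8000) = 0
  disc = (53/50)² − 4·(1/4)·(-8653/8000) = 88209/40000 ; √disc = 297/200
  v_R = (−(53/50) + 297/200) / (2·(1/4)) = 17/20 m/s
check:
T_s = v_R/a_R = (17/20)/2 = 0.4250 s
reaction-phase robot travel = 0.8500·0.0600 = 0.0510 m
robot covers 0.8500·0.4250 − ½·2.0000·0.4250² = 0.1806 m while stopping
human closes 2.0000·0.4850 = 0.9700 m
C+Z_d+Z_r = 0.2000+0.0100+0.0050 = 0.2150 m
sum ≈ 0.0510+0.1806+0.9700+0.2150 ≈ 1.4166 m = S ✓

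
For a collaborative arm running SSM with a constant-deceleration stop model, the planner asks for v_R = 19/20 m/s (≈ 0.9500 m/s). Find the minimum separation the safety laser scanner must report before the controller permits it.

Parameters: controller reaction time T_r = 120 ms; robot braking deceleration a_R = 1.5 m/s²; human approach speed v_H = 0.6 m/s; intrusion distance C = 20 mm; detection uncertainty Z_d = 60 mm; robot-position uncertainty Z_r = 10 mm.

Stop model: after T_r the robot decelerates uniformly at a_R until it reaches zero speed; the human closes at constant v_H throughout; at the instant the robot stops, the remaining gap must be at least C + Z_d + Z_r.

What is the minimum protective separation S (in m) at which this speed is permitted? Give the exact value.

S_min = 5741/6000 m = 0.9568 m

T_s = v_R/a_R = (19/20)/(3/2) = 0.6333 s
reaction-phase robot travel = 0.9500·0.1200 = 0.1140 m
robot covers 0.9500·0.6333 − ½·1.5000·0.6333² = 0.3008 m while stopping
human closes 0.6000·0.7533 = 0.4520 m
residual clearance needed = 0.0200+0.0600+0.0100 = 0.0900 m
S_min ≈ 0.1140+0.3008+0.4520+0.0900  ⇒  S_min = 5741/6000 m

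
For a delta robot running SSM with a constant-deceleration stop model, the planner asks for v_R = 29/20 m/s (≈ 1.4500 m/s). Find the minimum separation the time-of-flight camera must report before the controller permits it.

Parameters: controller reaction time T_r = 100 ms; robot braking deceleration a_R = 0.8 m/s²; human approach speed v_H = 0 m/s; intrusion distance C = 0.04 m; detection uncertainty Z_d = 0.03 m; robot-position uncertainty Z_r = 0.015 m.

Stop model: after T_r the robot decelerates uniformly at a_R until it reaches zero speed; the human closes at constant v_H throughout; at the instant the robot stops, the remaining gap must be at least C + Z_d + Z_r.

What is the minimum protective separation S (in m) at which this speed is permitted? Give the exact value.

braking lasts T_s = (29/20)/(4/5) = 1.8125 s
robot covers v_R·T_r = 1.4500·0.1000 = 0.1450 m before braking
robot under decel: 1.4500²/(2·0.8000) = 1.3141 m
human over T_r+T_s: 0.0000·(0.1000+1.8125) = 0.0000 m
C+Z_d+Z_r = 0.0400+0.0300+0.0150 = 0.0850 m
S_min ≈ 0.1450+1.3141+0.0000+0.0850  ⇒  S_min = 4941/3200 m

S_min = 4941/3200 m = 1.5441 m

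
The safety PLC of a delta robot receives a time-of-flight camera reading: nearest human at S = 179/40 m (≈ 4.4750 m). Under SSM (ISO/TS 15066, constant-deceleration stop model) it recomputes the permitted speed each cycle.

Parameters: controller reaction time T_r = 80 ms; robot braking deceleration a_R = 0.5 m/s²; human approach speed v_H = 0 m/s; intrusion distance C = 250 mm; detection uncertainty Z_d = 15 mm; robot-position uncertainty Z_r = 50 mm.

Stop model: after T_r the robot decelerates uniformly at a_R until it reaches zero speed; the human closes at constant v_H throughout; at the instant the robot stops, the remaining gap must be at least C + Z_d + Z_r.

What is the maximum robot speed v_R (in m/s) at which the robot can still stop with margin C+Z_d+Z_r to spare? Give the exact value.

v_R_max = 2 m/s = 2.0000 m/s

quadratic (1)·v² + (2/25)·v + (-104/25) = 0
  disc = (2/25)² − 4·(1)·(-104/25) = 10404/625 ; √disc = 102/25
  v_R = (−(2/25) + 102/25) / (2·(1)) = 2 m/s
check:
T_s = v_R/a_R = 2/(1/2) = 4.0000 s
robot in T_r: 2.0000·0.0800 = 0.1600 m
robot under decel: 2.0000²/(2·0.5000) = 4.0000 m
human over T_r+T_s: 0.0000·(0.0800+4.0000) = 0.0000 m
margins: 0.2500+0.0150+0.0500 = 0.3150 m
sum ≈ 0.1600+4.0000+0.0000+0.3150 ≈ 4.4750 m = S ✓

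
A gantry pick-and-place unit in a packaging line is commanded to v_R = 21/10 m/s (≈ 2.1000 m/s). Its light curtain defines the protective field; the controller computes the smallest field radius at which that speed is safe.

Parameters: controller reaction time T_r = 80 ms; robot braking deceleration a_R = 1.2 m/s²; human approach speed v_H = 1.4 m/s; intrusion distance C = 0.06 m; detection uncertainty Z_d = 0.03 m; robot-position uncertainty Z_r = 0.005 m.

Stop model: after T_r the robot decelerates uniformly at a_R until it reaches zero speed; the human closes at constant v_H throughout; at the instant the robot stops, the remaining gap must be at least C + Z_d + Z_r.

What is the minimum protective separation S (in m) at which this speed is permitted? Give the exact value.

S_min = 373/80 m = 4.6625 m

T_s = v_R/a_R = (21/10)/(6/5) = 1.7500 s
reaction-phase robot travel = 2.1000·0.0800 = 0.1680 m
braking distance = 2.1000²/(2·1.2000) = 1.8375 m
human over T_r+T_s: 1.4000·(0.0800+1.7500) = 2.5620 m
margins: 0.0600+0.0300+0.0050 = 0.0950 m
S_min ≈ 0.1680+1.8375+2.5620+0.0950  ⇒  S_min = 373/80 m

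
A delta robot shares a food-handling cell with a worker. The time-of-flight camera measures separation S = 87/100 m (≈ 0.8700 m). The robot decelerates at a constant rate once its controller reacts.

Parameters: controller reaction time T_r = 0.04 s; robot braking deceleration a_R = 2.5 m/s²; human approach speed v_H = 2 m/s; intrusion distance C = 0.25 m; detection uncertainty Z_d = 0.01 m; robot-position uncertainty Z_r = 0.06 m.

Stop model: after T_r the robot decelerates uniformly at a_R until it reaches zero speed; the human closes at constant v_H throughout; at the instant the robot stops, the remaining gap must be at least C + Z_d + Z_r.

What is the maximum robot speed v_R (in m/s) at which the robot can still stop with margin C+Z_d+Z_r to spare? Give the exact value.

v_R_max = 1/2 m/s = 0.5000 m/s

quadratic (1/5)·v² + (21/25)·v + (-47/100) = 0
  disc = (21/25)² − 4·(1/5)·(-47/100) = 676/625 ; √disc = 26/25
  v_R = (−(21/25) + 26/25) / (2·(1/5)) = 1/2 m/s
check:
braking lasts T_s = (1/2)/(5/2) = 0.2000 s
reaction-phase robot travel = 0.5000·0.0400 = 0.0200 m
robot under decel: 0.5000²/(2·2.5000) = 0.0500 m
human over T_r+T_s: 2.0000·(0.0400+0.2000) = 0.4800 m
C+Z_d+Z_r = 0.2500+0.0100+0.0600 = 0.3200 m
sum ≈ 0.0200+0.0500+0.4800+0.3200 ≈ 0.8700 m = S ✓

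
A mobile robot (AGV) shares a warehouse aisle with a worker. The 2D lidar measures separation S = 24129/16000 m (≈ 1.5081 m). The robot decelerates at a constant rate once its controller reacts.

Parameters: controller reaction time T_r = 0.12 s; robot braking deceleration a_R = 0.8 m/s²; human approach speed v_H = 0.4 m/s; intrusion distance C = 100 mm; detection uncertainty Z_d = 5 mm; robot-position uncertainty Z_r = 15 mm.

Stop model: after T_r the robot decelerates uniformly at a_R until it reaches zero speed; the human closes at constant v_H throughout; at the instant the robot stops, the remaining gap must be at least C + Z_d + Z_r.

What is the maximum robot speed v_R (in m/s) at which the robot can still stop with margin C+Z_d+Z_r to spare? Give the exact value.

at the boundary: (5/8)·v² + (31/50)·v + (-21441/16000) = 0
  disc = (31/50)² − 4·(5/8)·(-21441/16000) = 597529/160000 ; √disc = 773/400
  v_R = (−(31/50) + 773/400) / (2·(5/8)) = 21/20 m/s
check:
stop time T_s = (21/20)/(4/5) = 1.3125 s
reaction-phase robot travel = 1.0500·0.1200 = 0.1260 m
robot covers 1.0500·1.3125 − ½·0.8000·1.3125² = 0.6891 m while stopping
human closes 0.4000·1.4325 = 0.5730 m
C+Z_d+Z_r = 0.1000+0.0050+0.0150 = 0.1200 m
sum ≈ 0.1260+0.6891+0.5730+0.1200 ≈ 1.5081 m = S ✓

v_R_max = 21/20 m/s = 1.0500 m/s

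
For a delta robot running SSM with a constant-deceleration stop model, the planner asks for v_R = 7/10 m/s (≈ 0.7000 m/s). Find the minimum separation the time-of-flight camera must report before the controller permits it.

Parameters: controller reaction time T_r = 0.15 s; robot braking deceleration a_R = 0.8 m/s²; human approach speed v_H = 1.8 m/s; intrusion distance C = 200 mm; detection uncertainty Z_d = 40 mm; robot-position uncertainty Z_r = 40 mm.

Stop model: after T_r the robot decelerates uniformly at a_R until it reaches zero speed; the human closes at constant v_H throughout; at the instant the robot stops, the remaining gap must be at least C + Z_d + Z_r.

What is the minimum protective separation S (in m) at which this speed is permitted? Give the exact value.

T_s = v_R/a_R = (7/10)/(4/5) = 0.8750 s
reaction-phase robot travel = 0.7000·0.1500 = 0.1050 m
braking distance = 0.7000²/(2·0.8000) = 0.3063 m
person approaches 1.8000·(0.1500+0.8750) = 1.8450 m
residual clearance needed = 0.2000+0.0400+0.0400 = 0.2800 m
S_min ≈ 0.1050+0.3063+1.8450+0.2800  ⇒  S_min = 2029/800 m

S_min = 2029/800 m = 2.5362 m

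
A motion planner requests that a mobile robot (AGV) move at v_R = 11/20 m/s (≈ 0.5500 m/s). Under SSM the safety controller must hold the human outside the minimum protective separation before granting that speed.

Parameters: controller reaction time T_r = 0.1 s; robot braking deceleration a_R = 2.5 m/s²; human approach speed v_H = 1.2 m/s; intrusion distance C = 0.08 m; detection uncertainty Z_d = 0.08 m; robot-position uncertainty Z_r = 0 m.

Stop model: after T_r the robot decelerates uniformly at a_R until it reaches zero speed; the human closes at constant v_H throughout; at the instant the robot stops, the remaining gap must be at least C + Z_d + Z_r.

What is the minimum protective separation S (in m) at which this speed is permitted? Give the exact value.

S_min = 1319/2000 m = 0.6595 m

stop time T_s = (11/20)/(5/2) = 0.2200 s
reaction-phase robot travel = 0.5500·0.1000 = 0.0550 m
braking distance = 0.5500²/(2·2.5000) = 0.0605 m
human over T_r+T_s: 1.2000·(0.1000+0.2200) = 0.3840 m
margins: 0.0800+0.0800+0.0000 = 0.1600 m
S_min ≈ 0.0550+0.0605+0.3840+0.1600  ⇒  S_min = 1319/2000 m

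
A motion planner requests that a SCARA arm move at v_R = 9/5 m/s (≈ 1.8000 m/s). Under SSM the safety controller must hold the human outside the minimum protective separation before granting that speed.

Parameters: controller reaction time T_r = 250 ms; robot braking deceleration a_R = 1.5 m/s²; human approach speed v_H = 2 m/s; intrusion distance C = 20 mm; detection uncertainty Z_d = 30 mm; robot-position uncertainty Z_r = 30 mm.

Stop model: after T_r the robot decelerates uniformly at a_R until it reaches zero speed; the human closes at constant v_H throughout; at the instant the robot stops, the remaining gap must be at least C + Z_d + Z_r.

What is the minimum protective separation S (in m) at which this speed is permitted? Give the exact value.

stop time T_s = (9/5)/(3/2) = 1.2000 s
robot in T_r: 1.8000·0.2500 = 0.4500 m
braking distance = 1.8000²/(2·1.5000) = 1.0800 m
human over T_r+T_s: 2.0000·(0.2500+1.2000) = 2.9000 m
C+Z_d+Z_r = 0.0200+0.0300+0.0300 = 0.0800 m
S_min ≈ 0.4500+1.0800+2.9000+0.0800  ⇒  S_min = 451/100 m

S_min = 451/100 m = 4.5100 m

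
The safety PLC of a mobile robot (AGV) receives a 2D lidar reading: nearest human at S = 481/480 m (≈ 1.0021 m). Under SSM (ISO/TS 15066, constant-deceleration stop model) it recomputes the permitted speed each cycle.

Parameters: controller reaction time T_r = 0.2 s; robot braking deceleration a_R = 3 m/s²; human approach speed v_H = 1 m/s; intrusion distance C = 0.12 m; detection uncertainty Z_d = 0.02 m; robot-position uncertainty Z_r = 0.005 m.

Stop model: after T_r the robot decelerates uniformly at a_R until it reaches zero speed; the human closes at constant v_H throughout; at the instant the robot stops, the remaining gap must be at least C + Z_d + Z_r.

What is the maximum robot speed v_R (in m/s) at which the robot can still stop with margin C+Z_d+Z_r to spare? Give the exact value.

v_R_max = 19/20 m/s = 0.9500 m/s

quadratic (1/6)·v² + (8/15)·v + (-1577/2400) = 0
  disc = (8/15)² − 4·(1/6)·(-1577/2400) = 289/400 ; √disc = 17/20
  v_R = (−(8/15) + 17/20) / (2·(1/6)) = 19/20 m/s
check:
stop time T_s = (19/20)/3 = 0.3167 s
reaction-phase robot travel = 0.9500·0.2000 = 0.1900 m
robot under decel: 0.9500²/(2·3.0000) = 0.1504 m
human over T_r+T_s: 1.0000·(0.2000+0.3167) = 0.5167 m
residual clearance needed = 0.1200+0.0200+0.0050 = 0.1450 m
sum ≈ 0.1900+0.1504+0.5167+0.1450 ≈ 1.0021 m = S ✓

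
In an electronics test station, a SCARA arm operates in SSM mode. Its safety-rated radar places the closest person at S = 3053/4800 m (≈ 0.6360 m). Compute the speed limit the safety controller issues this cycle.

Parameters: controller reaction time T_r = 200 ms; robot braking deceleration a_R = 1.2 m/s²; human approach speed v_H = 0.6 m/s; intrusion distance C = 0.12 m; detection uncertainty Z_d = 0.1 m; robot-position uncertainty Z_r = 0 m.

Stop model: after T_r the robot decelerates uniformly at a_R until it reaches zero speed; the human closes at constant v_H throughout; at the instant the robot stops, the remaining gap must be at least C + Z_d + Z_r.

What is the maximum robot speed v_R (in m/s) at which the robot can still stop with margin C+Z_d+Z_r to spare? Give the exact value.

collect terms ⇒ (5/12)·v_R² + (7/10)·v_R + (-1421/4800) = 0
  disc = (7/10)² − 4·(5/12)·(-1421/4800) = 14161/14400 ; √disc = 119/120
  v_R = (−(7/10) + 119/120) / (2·(5/12)) = 7/20 m/s
check:
stop time T_s = (7/20)/(6/5) = 0.2917 s
robot in T_r: 0.3500·0.2000 = 0.0700 m
robot under decel: 0.3500²/(2·1.2000) = 0.0510 m
human closes 0.6000·0.4917 = 0.2950 m
margins: 0.1200+0.1000+0.0000 = 0.2200 m
sum ≈ 0.0700+0.0510+0.2950+0.2200 ≈ 0.6360 m = S ✓

v_R_max = 7/20 m/s = 0.3500 m/s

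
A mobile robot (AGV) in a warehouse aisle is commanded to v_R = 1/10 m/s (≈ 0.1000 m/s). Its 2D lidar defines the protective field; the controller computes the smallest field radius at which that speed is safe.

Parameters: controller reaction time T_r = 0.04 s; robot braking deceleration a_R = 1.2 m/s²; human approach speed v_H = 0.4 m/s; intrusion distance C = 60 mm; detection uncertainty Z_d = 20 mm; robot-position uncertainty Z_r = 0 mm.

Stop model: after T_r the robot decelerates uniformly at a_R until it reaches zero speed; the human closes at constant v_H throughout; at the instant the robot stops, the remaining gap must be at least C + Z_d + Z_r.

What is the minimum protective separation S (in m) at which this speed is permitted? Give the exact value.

braking lasts T_s = (1/10)/(6/5) = 0.0833 s
robot in T_r: 0.1000·0.0400 = 0.0040 m
braking distance = 0.1000²/(2·1.2000) = 0.0042 m
person approaches 0.4000·(0.0400+0.0833) = 0.0493 m
C+Z_d+Z_r = 0.0600+0.0200+0.0000 = 0.0800 m
S_min ≈ 0.0040+0.0042+0.0493+0.0800  ⇒  S_min = 11/80 m

S_min = 11/80 m = 0.1375 m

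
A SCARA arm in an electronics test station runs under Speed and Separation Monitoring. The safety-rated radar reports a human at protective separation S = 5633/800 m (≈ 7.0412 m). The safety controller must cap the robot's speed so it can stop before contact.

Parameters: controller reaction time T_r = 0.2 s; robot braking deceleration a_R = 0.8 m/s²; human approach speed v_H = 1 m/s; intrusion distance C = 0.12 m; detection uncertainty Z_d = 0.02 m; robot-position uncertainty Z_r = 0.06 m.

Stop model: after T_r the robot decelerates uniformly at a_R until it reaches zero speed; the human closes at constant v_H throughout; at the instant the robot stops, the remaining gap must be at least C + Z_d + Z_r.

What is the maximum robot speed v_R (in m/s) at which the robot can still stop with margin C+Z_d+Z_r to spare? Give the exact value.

quadratic (5/8)·v² + (29/20)·v + (-5313/800) = 0
  disc = (29/20)² − 4·(5/8)·(-5313/800) = 29929/1600 ; √disc = 173/40
  v_R = (−(29/20) + 173/40) / (2·(5/8)) = 23/10 m/s
check:
braking lasts T_s = (23/10)/(4/5) = 2.8750 s
robot covers v_R·T_r = 2.3000·0.2000 = 0.4600 m before braking
robot covers 2.3000·2.8750 − ½·0.8000·2.8750² = 3.3062 m while stopping
human closes 1.0000·3.0750 = 3.0750 m
C+Z_d+Z_r = 0.1200+0.0200+0.0600 = 0.2000 m
sum ≈ 0.4600+3.3062+3.0750+0.2000 ≈ 7.0412 m = S ✓

v_R_max = 23/10 m/s = 2.3000 m/s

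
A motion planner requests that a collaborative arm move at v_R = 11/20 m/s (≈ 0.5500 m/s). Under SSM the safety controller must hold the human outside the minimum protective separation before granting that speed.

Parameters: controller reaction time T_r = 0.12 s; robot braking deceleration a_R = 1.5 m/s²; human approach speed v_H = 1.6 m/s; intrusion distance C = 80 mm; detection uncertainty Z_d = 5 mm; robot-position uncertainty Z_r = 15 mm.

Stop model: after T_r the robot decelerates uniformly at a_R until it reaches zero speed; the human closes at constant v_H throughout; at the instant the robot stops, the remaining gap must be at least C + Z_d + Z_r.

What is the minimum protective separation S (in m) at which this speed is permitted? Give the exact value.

braking lasts T_s = (11/20)/(3/2) = 0.3667 s
reaction-phase robot travel = 0.5500·0.1200 = 0.0660 m
robot covers 0.5500·0.3667 − ½·1.5000·0.3667² = 0.1008 m while stopping
human closes 1.6000·0.4867 = 0.7787 m
residual clearance needed = 0.0800+0.0050+0.0150 = 0.1000 m
S_min ≈ 0.0660+0.1008+0.7787+0.1000  ⇒  S_min = 2091/2000 m

S_min = 2091/2000 m = 1.0455 m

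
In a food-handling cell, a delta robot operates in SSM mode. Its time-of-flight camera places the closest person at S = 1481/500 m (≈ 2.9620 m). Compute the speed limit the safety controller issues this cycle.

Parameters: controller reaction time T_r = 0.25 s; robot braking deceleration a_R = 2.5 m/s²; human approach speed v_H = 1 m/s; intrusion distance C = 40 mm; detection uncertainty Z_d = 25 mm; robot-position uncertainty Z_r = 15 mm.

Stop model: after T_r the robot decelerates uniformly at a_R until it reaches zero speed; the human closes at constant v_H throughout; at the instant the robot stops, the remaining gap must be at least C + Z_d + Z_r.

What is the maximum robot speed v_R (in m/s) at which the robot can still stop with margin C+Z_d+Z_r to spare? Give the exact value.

quadratic (1/5)·v² + (13/20)·v + (-329/125) = 0
  disc = (13/20)² − 4·(1/5)·(-329/125) = 25281/10000 ; √disc = 159/100
  v_R = (−(13/20) + 159/100) / (2·(1/5)) = 47/20 m/s
check:
stop time T_s = (47/20)/(5/2) = 0.9400 s
reaction-phase robot travel = 2.3500·0.2500 = 0.5875 m
robot covers 2.3500·0.9400 − ½·2.5000·0.9400² = 1.1045 m while stopping
human over T_r+T_s: 1.0000·(0.2500+0.9400) = 1.1900 m
residual clearance needed = 0.0400+0.0250+0.0150 = 0.0800 m
sum ≈ 0.5875+1.1045+1.1900+0.0800 ≈ 2.9620 m = S ✓

v_R_max = 47/20 m/s = 2.3500 m/s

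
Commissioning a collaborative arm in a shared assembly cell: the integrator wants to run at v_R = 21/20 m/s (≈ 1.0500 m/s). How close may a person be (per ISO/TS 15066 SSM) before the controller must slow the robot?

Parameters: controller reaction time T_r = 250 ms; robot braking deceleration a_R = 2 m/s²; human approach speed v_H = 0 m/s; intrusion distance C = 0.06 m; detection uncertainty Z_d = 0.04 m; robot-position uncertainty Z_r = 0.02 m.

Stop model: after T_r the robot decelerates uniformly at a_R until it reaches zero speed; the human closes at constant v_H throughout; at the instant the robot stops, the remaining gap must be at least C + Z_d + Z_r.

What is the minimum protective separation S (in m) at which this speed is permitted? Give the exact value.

S_min = 1053/1600 m = 0.6581 m

T_s = v_R/a_R = (21/20)/2 = 0.5250 s
robot covers v_R·T_r = 1.0500·0.2500 = 0.2625 m before braking
robot covers 1.0500·0.5250 − ½·2.0000·0.5250² = 0.2756 m while stopping
person approaches 0.0000·(0.2500+0.5250) = 0.0000 m
C+Z_d+Z_r = 0.0600+0.0400+0.0200 = 0.1200 m
S_min ≈ 0.2625+0.2756+0.0000+0.1200  ⇒  S_min = 1053/1600 m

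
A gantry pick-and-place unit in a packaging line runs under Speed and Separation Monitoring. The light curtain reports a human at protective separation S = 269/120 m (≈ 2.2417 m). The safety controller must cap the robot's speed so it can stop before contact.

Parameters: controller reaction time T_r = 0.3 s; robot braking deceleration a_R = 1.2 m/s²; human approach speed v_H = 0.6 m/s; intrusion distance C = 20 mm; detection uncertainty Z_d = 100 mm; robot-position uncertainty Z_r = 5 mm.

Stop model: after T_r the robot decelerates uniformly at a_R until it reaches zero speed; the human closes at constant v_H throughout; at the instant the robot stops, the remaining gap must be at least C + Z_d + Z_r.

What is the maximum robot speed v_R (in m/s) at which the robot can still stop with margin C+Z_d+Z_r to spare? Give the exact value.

v_R_max = 7/5 m/s = 1.4000 m/s

quadratic (5/12)·v² + (4/5)·v + (-581/300) = 0
  disc = (4/5)² − 4·(5/12)·(-581/300) = 3481/900 ; √disc = 59/30
  v_R = (−(4/5) + 59/30) / (2·(5/12)) = 7/5 m/s
check:
T_s = v_R/a_R = (7/5)/(6/5) = 1.1667 s
robot in T_r: 1.4000·0.3000 = 0.4200 m
braking distance = 1.4000²/(2·1.2000) = 0.8167 m
human over T_r+T_s: 0.6000·(0.3000+1.1667) = 0.8800 m
margins: 0.0200+0.1000+0.0050 = 0.1250 m
sum ≈ 0.4200+0.8167+0.8800+0.1250 ≈ 2.2417 m = S ✓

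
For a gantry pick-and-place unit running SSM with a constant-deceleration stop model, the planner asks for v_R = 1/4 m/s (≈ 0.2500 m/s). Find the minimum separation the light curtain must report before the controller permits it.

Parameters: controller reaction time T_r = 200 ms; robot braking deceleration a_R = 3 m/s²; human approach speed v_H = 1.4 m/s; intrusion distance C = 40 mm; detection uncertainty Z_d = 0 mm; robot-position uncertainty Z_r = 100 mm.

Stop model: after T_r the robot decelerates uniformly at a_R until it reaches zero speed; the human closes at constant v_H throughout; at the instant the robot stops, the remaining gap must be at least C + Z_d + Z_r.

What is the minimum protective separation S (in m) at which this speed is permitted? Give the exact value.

S_min = 1433/2400 m = 0.5971 m

stop time T_s = (1/4)/3 = 0.0833 s
robot in T_r: 0.2500·0.2000 = 0.0500 m
robot covers 0.2500·0.0833 − ½·3.0000·0.0833² = 0.0104 m while stopping
person approaches 1.4000·(0.2000+0.0833) = 0.3967 m
residual clearance needed = 0.0400+0.0000+0.1000 = 0.1400 m
S_min ≈ 0.0500+0.0104+0.3967+0.1400  ⇒  S_min = 1433/2400 m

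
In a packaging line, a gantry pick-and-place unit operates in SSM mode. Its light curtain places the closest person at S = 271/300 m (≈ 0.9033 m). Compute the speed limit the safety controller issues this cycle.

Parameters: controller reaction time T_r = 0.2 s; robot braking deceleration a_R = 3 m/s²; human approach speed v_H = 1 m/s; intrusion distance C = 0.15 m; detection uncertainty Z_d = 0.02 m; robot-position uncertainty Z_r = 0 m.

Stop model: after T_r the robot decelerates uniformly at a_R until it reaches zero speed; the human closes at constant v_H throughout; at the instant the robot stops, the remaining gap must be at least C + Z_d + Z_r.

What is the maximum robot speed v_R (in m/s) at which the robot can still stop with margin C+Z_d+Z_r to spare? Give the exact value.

collect terms ⇒ (1/6)·v_R² + (8/15)·v_R + (-8/15) = 0
  disc = (8/15)² − 4·(1/6)·(-8/15) = 16/25 ; √disc = 4/5
  v_R = (−(8/15) + 4/5) / (2·(1/6)) = 4/5 m/s
check:
T_s = v_R/a_R = (4/5)/3 = 0.2667 s
reaction-phase robot travel = 0.8000·0.2000 = 0.1600 m
robot under decel: 0.8000²/(2·3.0000) = 0.1067 m
person approaches 1.0000·(0.2000+0.2667) = 0.4667 m
residual clearance needed = 0.1500+0.0200+0.0000 = 0.1700 m
sum ≈ 0.1600+0.1067+0.4667+0.1700 ≈ 0.9033 m = S ✓

v_R_max = 4/5 m/s = 0.8000 m/s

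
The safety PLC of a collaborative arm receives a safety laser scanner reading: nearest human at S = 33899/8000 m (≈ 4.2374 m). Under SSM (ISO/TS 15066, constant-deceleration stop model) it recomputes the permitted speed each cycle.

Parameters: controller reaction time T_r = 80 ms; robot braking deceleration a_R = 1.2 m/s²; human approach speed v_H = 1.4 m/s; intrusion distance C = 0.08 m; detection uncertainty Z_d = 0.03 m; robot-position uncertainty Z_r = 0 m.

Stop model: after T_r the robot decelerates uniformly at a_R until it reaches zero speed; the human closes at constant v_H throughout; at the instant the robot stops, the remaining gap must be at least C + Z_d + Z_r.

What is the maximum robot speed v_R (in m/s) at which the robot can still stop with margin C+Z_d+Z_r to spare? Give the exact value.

v_R_max = 39/20 m/s = 1.9500 m/s

at the boundary: (5/12)·v² + (187/150)·v + (-32123/8000) = 0
  disc = (187/150)² − 4·(5/12)·(-32123/8000) = 2968729/360000 ; √disc = 1723/600
  v_R = (−(187/150) + 1723/600) / (2·(5/12)) = 39/20 m/s
check:
T_s = v_R/a_R = (39/20)/(6/5) = 1.6250 s
robot covers v_R·T_r = 1.9500·0.0800 = 0.1560 m before braking
robot covers 1.9500·1.6250 − ½·1.2000·1.6250² = 1.5844 m while stopping
human closes 1.4000·1.7050 = 2.3870 m
margins: 0.0800+0.0300+0.0000 = 0.1100 m
sum ≈ 0.1560+1.5844+2.3870+0.1100 ≈ 4.2374 m = S ✓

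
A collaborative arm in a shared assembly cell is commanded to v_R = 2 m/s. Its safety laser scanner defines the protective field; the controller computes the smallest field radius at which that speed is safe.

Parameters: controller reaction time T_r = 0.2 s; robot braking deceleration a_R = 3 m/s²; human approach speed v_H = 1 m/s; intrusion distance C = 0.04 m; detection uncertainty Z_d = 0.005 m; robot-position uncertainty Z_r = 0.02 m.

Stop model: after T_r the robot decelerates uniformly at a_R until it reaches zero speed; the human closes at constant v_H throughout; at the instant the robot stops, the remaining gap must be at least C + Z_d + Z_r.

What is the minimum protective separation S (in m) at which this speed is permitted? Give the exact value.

S_min = 1199/600 m = 1.9983 m

stop time T_s = 2/3 = 0.6667 s
robot covers v_R·T_r = 2.0000·0.2000 = 0.4000 m before braking
braking distance = 2.0000²/(2·3.0000) = 0.6667 m
human closes 1.0000·0.8667 = 0.8667 m
margins: 0.0400+0.0050+0.0200 = 0.0650 m
S_min ≈ 0.4000+0.6667+0.8667+0.0650  ⇒  S_min = 1199/600 m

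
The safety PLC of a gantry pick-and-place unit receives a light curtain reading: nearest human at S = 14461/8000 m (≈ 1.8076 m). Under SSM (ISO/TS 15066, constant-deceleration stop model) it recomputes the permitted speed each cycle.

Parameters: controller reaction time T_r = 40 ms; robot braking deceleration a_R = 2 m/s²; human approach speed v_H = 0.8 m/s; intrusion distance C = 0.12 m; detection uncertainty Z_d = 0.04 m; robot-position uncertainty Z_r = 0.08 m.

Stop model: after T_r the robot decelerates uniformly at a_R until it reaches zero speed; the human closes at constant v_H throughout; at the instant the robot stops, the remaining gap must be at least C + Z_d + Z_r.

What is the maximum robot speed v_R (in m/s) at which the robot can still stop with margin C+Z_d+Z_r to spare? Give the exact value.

v_R_max = 7/4 m/s = 1.7500 m/s

collect terms ⇒ (1/4)·v_R² + (11/25)·v_R + (-2457/1600) = 0
  disc = (11/25)² − 4·(1/4)·(-2457/1600) = 69169/40000 ; √disc = 263/200
  v_R = (−(11/25) + 263/200) / (2·(1/4)) = 7/4 m/s
check:
braking lasts T_s = (7/4)/2 = 0.8750 s
reaction-phase robot travel = 1.7500·0.0400 = 0.0700 m
robot under decel: 1.7500²/(2·2.0000) = 0.7656 m
human closes 0.8000·0.9150 = 0.7320 m
C+Z_d+Z_r = 0.1200+0.0400+0.0800 = 0.2400 m
sum ≈ 0.0700+0.7656+0.7320+0.2400 ≈ 1.8076 m = S ✓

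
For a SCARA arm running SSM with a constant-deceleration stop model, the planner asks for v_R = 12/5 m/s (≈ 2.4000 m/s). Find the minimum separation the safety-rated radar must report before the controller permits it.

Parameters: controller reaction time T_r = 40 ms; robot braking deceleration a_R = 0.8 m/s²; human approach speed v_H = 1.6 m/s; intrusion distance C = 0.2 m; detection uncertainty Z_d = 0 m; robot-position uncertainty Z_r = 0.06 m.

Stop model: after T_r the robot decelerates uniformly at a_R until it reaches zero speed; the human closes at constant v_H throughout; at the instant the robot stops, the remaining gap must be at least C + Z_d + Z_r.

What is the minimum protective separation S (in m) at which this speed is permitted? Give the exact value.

S_min = 441/50 m = 8.8200 m

braking lasts T_s = (12/5)/(4/5) = 3.0000 s
robot in T_r: 2.4000·0.0400 = 0.0960 m
robot covers 2.4000·3.0000 − ½·0.8000·3.0000² = 3.6000 m while stopping
person approaches 1.6000·(0.0400+3.0000) = 4.8640 m
margins: 0.2000+0.0000+0.0600 = 0.2600 m
S_min ≈ 0.0960+3.6000+4.8640+0.2600  ⇒  S_min = 441/50 m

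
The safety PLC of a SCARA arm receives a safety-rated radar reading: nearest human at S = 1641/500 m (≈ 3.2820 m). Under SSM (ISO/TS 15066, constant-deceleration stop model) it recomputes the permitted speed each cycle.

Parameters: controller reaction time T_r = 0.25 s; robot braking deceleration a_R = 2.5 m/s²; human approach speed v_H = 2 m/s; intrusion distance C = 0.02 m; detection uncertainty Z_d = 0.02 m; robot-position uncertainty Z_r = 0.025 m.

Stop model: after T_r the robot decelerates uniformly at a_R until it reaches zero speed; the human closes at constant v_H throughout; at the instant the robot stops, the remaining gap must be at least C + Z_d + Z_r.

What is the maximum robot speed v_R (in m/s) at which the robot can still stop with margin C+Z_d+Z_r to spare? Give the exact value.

quadratic (1/5)·v² + (21/20)·v + (-2717/1000) = 0
  disc = (21/20)² − 4·(1/5)·(-2717/1000) = 32761/10000 ; √disc = 181/100
  v_R = (−(21/20) + 181/100) / (2·(1/5)) = 19/10 m/s
check:
stop time T_s = (19/10)/(5/2) = 0.7600 s
robot covers v_R·T_r = 1.9000·0.2500 = 0.4750 m before braking
robot covers 1.9000·0.7600 − ½·2.5000·0.7600² = 0.7220 m while stopping
person approaches 2.0000·(0.2500+0.7600) = 2.0200 m
residual clearance needed = 0.0200+0.0200+0.0250 = 0.0650 m
sum ≈ 0.4750+0.7220+2.0200+0.0650 ≈ 3.2820 m = S ✓

v_R_max = 19/10 m/s = 1.9000 m/s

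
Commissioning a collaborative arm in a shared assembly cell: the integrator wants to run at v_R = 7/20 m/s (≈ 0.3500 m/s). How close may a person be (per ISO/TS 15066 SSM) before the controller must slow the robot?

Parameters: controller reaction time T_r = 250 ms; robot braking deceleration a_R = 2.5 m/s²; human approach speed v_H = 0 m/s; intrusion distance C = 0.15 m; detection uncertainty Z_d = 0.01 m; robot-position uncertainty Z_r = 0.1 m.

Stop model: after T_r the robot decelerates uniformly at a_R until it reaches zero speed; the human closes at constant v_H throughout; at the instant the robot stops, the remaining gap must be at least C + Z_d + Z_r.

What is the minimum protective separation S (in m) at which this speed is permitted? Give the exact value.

T_s = v_R/a_R = (7/20)/(5/2) = 0.1400 s
robot covers v_R·T_r = 0.3500·0.2500 = 0.0875 m before braking
robot under decel: 0.3500²/(2·2.5000) = 0.0245 m
person approaches 0.0000·(0.2500+0.1400) = 0.0000 m
C+Z_d+Z_r = 0.1500+0.0100+0.1000 = 0.2600 m
S_min ≈ 0.0875+0.0245+0.0000+0.2600  ⇒  S_min = 93/250 m

S_min = 93/250 m = 0.3720 m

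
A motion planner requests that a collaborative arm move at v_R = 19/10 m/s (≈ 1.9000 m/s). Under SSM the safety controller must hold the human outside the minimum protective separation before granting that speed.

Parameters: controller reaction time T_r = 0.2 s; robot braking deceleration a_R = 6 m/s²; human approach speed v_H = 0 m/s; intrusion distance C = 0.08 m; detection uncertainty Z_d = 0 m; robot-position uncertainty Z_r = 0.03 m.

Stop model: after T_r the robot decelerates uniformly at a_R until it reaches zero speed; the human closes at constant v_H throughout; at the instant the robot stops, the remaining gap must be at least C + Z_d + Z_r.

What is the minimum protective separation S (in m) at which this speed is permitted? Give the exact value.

S_min = 949/1200 m = 0.7908 m

stop time T_s = (19/10)/6 = 0.3167 s
robot covers v_R·T_r = 1.9000·0.2000 = 0.3800 m before braking
robot covers 1.9000·0.3167 − ½·6.0000·0.3167² = 0.3008 m while stopping
person approaches 0.0000·(0.2000+0.3167) = 0.0000 m
margins: 0.0800+0.0000+0.0300 = 0.1100 m
S_min ≈ 0.3800+0.3008+0.0000+0.1100  ⇒  S_min = 949/1200 m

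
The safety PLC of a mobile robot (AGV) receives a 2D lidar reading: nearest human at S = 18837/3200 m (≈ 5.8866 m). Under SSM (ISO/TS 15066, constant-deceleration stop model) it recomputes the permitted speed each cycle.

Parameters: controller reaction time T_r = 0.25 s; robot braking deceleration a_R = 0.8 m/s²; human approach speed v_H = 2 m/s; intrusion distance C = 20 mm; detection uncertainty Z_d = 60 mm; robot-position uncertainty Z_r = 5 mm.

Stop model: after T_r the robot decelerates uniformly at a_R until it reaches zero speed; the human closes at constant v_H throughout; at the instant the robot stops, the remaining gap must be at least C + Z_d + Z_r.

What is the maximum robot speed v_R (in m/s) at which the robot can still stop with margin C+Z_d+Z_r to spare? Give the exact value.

at the boundary: (5/8)·v² + (11/4)·v + (-3393/640) = 0
  disc = (11/4)² − 4·(5/8)·(-3393/640) = 5329/256 ; √disc = 73/16
  v_R = (−(11/4) + 73/16) / (2·(5/8)) = 29/20 m/s
check:
stop time T_s = (29/20)/(4/5) = 1.8125 s
robot in T_r: 1.4500·0.2500 = 0.3625 m
braking distance = 1.4500²/(2·0.8000) = 1.3141 m
human closes 2.0000·2.0625 = 4.1250 m
residual clearance needed = 0.0200+0.0600+0.0050 = 0.0850 m
sum ≈ 0.3625+1.3141+4.1250+0.0850 ≈ 5.8866 m = S ✓

v_R_max = 29/20 m/s = 1.4500 m/s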